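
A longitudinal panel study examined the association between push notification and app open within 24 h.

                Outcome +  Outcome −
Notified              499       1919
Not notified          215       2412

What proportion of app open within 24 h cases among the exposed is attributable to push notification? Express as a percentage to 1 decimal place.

60.3

Cells: a = 499, b = 1919, c = 215, d = 2412.
Risk in exposed = 499/2418 = 0.20637; risk in unexposed = 215/2627 = 0.08184.
RR = 0.20637/0.08184 = 2.52154
AR% = (RR − 1)/RR × 100 = (2.52154 − 1)/2.52154 × 100 = 60.3417%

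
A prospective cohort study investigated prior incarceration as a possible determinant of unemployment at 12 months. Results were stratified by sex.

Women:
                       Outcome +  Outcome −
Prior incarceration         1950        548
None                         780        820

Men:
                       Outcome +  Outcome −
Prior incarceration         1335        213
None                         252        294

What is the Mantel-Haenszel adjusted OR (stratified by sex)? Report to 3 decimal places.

4.445

OR_MH = Σ(aᵢdᵢ/nᵢ) / Σ(bᵢcᵢ/nᵢ), where nᵢ is the stratum total.
Stratum 1 (Women): n = 4098; a·d/n = 1950·820/4098 = 390.1903; b·c/n = 548·780/4098 = 104.3045
Stratum 2 (Men): n = 2094; a·d/n = 1335·294/2094 = 187.4355; b·c/n = 213·252/2094 = 25.6332
OR_MH = (390.1903 + 187.4355) / (104.3045 + 25.6332) = 577.6259 / 129.9378 = 4.44540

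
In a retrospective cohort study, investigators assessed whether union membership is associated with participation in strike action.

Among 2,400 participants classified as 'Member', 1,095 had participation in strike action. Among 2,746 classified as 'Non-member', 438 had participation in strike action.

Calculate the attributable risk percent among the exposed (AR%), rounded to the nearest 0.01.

From the description: a = 1095, b = 1305, c = 438, d = 2308.
Risk in exposed = 1095/2400 = 0.45625; risk in unexposed = 438/2746 = 0.15950.
RR = 0.45625/0.15950 = 2.86042
AR% = (RR − 1)/RR × 100 = (2.86042 − 1)/2.86042 × 100 = 65.0401%

65.04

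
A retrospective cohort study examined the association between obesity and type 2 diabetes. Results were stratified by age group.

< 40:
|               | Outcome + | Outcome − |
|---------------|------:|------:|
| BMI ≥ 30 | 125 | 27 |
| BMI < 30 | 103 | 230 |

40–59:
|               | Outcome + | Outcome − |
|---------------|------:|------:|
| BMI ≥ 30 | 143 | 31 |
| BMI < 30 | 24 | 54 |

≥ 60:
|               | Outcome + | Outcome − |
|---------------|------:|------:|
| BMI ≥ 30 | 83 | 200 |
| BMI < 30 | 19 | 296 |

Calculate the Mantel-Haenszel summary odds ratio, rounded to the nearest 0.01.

8.71

OR_MH = Σ(aᵢdᵢ/nᵢ) / Σ(bᵢcᵢ/nᵢ), where nᵢ is the stratum total.
Stratum 1 (< 40): n = 485; a·d/n = 125·230/485 = 59.2784; b·c/n = 27·103/485 = 5.7340
Stratum 2 (40–59): n = 252; a·d/n = 143·54/252 = 30.6429; b·c/n = 31·24/252 = 2.9524
Stratum 3 (≥ 60): n = 598; a·d/n = 83·296/598 = 41.0836; b·c/n = 200·19/598 = 6.3545
OR_MH = (59.2784 + 30.6429 + 41.0836) / (5.7340 + 2.9524 + 6.3545) = 131.0048 / 15.0409 = 8.70990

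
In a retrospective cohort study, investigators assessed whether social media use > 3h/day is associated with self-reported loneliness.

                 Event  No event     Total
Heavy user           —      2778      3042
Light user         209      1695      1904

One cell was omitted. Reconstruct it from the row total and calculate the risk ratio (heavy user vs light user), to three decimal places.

0.791

The missing cell is in the exposed row: 3042 − 2778 = 264.
So a = 264, b = 2778, c = 209, d = 1695.
RR = [a/(a+b)] / [c/(c+d)] = (264/3042) / (209/1904) = 0.08679/0.10977 = 0.79062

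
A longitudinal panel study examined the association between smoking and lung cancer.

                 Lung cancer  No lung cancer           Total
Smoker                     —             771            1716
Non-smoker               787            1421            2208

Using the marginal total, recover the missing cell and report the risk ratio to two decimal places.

1.55

The missing cell is in the exposed row: 1716 − 771 = 945.
So a = 945, b = 771, c = 787, d = 1421.
RR = [a/(a+b)] / [c/(c+d)] = (945/1716) / (787/2208) = 0.55070/0.35643 = 1.54504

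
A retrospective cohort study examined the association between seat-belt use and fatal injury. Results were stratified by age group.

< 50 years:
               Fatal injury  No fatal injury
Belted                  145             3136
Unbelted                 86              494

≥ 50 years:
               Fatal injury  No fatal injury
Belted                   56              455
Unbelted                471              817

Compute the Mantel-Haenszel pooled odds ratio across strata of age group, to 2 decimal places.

0.23

OR_MH = Σ(aᵢdᵢ/nᵢ) / Σ(bᵢcᵢ/nᵢ), where nᵢ is the stratum total.
Stratum 1 (< 50 years): n = 3861; a·d/n = 145·494/3861 = 18.5522; b·c/n = 3136·86/3861 = 69.8513
Stratum 2 (≥ 50 years): n = 1799; a·d/n = 56·817/1799 = 25.4319; b·c/n = 455·471/1799 = 119.1245
OR_MH = (18.5522 + 25.4319) / (69.8513 + 119.1245) = 43.9841 / 188.9758 = 0.23275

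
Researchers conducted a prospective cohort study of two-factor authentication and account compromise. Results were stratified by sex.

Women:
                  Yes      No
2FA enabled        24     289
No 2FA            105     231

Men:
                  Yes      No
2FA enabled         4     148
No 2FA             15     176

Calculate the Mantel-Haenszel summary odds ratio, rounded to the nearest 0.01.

0.20

OR_MH = Σ(aᵢdᵢ/nᵢ) / Σ(bᵢcᵢ/nᵢ), where nᵢ is the stratum total.
Stratum 1 (Women): n = 649; a·d/n = 24·231/649 = 8.5424; b·c/n = 289·105/649 = 46.7565
Stratum 2 (Men): n = 343; a·d/n = 4·176/343 = 2.0525; b·c/n = 148·15/343 = 6.4723
OR_MH = (8.5424 + 2.0525) / (46.7565 + 6.4723) = 10.5949 / 53.2289 = 0.19904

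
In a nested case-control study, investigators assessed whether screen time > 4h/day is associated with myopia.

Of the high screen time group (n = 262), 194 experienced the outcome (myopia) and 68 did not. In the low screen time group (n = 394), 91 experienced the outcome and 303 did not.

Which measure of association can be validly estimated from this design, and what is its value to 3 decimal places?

9.499

From the description: a = 194, b = 68, c = 91, d = 303.
This is a nested case-control study: participants were sampled on outcome status, so risks in the source population cannot be estimated directly — relative risk is not valid here. The odds ratio is the appropriate measure.
OR = (a·d)/(b·c) = (194 × 303) / (68 × 91) = 58782 / 6188 = 9.49935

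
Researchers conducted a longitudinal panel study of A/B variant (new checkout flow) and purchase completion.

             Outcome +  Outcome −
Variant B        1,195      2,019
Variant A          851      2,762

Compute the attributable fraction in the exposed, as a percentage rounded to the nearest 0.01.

36.65

Cells: a = 1195, b = 2019, c = 851, d = 2762.
Risk in exposed = 1195/3214 = 0.37181; risk in unexposed = 851/3613 = 0.23554.
RR = 0.37181/0.23554 = 1.57856
AR% = (RR − 1)/RR × 100 = (1.57856 − 1)/1.57856 × 100 = 36.6510%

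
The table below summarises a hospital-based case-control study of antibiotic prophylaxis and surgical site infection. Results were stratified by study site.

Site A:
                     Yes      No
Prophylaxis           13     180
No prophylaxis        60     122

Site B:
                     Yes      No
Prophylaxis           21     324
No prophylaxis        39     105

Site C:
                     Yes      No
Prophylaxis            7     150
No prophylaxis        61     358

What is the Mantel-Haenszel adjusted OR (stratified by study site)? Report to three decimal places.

0.186

OR_MH = Σ(aᵢdᵢ/nᵢ) / Σ(bᵢcᵢ/nᵢ), where nᵢ is the stratum total.
Stratum 1 (Site A): n = 375; a·d/n = 13·122/375 = 4.2293; b·c/n = 180·60/375 = 28.8000
Stratum 2 (Site B): n = 489; a·d/n = 21·105/489 = 4.5092; b·c/n = 324·39/489 = 25.8405
Stratum 3 (Site C): n = 576; a·d/n = 7·358/576 = 4.3507; b·c/n = 150·61/576 = 15.8854
OR_MH = (4.2293 + 4.5092 + 4.3507) / (28.8000 + 25.8405 + 15.8854) = 13.0892 / 70.5259 = 0.18559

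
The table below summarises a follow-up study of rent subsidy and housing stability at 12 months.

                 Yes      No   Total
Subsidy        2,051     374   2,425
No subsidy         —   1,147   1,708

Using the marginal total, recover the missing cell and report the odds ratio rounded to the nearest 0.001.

The missing cell is in the unexposed row: 1708 − 1147 = 561.
So a = 2051, b = 374, c = 561, d = 1147.
OR = (a·d)/(b·c) = (2051 × 1147) / (374 × 561) = 2352497 / 209814 = 11.21230

11.212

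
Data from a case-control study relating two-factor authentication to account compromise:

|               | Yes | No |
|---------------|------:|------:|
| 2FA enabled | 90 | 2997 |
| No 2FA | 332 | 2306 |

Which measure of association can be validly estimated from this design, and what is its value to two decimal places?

0.21

Cells: a = 90, b = 2997, c = 332, d = 2306.
This is a case-control study: participants were sampled on outcome status, so risks in the source population cannot be estimated directly — relative risk is not valid here. The odds ratio is the appropriate measure.
OR = (a·d)/(b·c) = (90 × 2306) / (2997 × 332) = 207540 / 995004 = 0.20858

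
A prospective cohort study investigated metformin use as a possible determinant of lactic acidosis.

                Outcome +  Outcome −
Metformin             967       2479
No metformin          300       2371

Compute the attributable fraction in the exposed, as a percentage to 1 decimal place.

60.0

Cells: a = 967, b = 2479, c = 300, d = 2371.
Risk in exposed = 967/3446 = 0.28062; risk in unexposed = 300/2671 = 0.11232.
RR = 0.28062/0.11232 = 2.49841
AR% = (RR − 1)/RR × 100 = (2.49841 − 1)/2.49841 × 100 = 59.9746%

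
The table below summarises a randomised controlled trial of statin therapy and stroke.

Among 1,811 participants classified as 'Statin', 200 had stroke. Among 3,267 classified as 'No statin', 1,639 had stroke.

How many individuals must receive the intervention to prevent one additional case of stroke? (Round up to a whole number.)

Risk in treated group = 200/1811 = 0.11044; risk in control = 1639/3267 = 0.50168.
Absolute risk reduction = 0.50168 − 0.11044 = 0.39125
NNT = 1 / ARR = 1 / 0.39125 = 2.556 → round up → 3

3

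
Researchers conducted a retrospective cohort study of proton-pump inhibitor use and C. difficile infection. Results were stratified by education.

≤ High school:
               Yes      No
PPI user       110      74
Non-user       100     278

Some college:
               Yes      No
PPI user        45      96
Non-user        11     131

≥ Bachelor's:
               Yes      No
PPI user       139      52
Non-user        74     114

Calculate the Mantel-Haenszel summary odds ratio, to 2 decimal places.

OR_MH = Σ(aᵢdᵢ/nᵢ) / Σ(bᵢcᵢ/nᵢ), where nᵢ is the stratum total.
Stratum 1 (≤ High school): n = 562; a·d/n = 110·278/562 = 54.4128; b·c/n = 74·100/562 = 13.1673
Stratum 2 (Some college): n = 283; a·d/n = 45·131/283 = 20.8304; b·c/n = 96·11/283 = 3.7314
Stratum 3 (≥ Bachelor's): n = 379; a·d/n = 139·114/379 = 41.8100; b·c/n = 52·74/379 = 10.1530
OR_MH = (54.4128 + 20.8304 + 41.8100) / (13.1673 + 3.7314 + 10.1530) = 117.0532 / 27.0517 = 4.32701

4.33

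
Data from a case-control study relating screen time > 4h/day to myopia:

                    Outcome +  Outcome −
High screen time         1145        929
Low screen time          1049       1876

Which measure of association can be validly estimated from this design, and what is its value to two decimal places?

2.20

Cells: a = 1145, b = 929, c = 1049, d = 1876.
This is a case-control study: participants were sampled on outcome status, so risks in the source population cannot be estimated directly — relative risk is not valid here. The odds ratio is the appropriate measure.
OR = (a·d)/(b·c) = (1145 × 1876) / (929 × 1049) = 2148020 / 974521 = 2.20418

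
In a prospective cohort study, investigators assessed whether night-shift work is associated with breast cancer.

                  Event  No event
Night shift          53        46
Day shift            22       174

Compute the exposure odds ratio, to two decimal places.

9.11

Cells: a = 53, b = 46, c = 22, d = 174.
OR = (a·d)/(b·c) = (53 × 174) / (46 × 22) = 9222 / 1012 = 9.11265
The odds of breast cancer are about 9.11 times as high in the night shift group.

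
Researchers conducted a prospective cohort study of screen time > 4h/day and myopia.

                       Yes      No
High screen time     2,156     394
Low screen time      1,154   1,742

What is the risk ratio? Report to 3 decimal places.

2.122

Cells: a = 2156, b = 394, c = 1154, d = 1742.
Risk in exposed = 2156/2550 = 0.84549; risk in unexposed = 1154/2896 = 0.39848.
RR = 0.84549 / 0.39848 = 2.12178
The risk among the exposed is 2.12 times that among the unexposed.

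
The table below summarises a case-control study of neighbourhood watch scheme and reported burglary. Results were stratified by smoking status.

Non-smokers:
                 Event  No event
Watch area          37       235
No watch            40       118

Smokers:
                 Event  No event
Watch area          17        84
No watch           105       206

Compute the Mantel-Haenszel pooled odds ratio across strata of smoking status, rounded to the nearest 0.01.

0.43

OR_MH = Σ(aᵢdᵢ/nᵢ) / Σ(bᵢcᵢ/nᵢ), where nᵢ is the stratum total.
Stratum 1 (Non-smokers): n = 430; a·d/n = 37·118/430 = 10.1535; b·c/n = 235·40/430 = 21.8605
Stratum 2 (Smokers): n = 412; a·d/n = 17·206/412 = 8.5000; b·c/n = 84·105/412 = 21.4078
OR_MH = (10.1535 + 8.5000) / (21.8605 + 21.4078) = 18.6535 / 43.2682 = 0.43111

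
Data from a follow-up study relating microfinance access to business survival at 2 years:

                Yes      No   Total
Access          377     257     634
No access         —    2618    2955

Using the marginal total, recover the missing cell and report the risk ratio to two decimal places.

5.21

The missing cell is in the unexposed row: 2955 − 2618 = 337.
So a = 377, b = 257, c = 337, d = 2618.
RR = [a/(a+b)] / [c/(c+d)] = (377/634) / (337/2955) = 0.59464/0.11404 = 5.21410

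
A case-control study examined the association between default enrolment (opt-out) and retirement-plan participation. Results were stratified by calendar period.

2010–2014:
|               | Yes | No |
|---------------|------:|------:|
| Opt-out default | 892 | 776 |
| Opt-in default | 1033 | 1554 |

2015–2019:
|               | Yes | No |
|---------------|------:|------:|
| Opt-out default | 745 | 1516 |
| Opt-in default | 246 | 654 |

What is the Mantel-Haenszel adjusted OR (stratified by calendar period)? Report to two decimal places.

OR_MH = Σ(aᵢdᵢ/nᵢ) / Σ(bᵢcᵢ/nᵢ), where nᵢ is the stratum total.
Stratum 1 (2010–2014): n = 4255; a·d/n = 892·1554/4255 = 325.7739; b·c/n = 776·1033/4255 = 188.3920
Stratum 2 (2015–2019): n = 3161; a·d/n = 745·654/3161 = 154.1379; b·c/n = 1516·246/3161 = 117.9804
OR_MH = (325.7739 + 154.1379) / (188.3920 + 117.9804) = 479.9118 / 306.3724 = 1.56643

1.57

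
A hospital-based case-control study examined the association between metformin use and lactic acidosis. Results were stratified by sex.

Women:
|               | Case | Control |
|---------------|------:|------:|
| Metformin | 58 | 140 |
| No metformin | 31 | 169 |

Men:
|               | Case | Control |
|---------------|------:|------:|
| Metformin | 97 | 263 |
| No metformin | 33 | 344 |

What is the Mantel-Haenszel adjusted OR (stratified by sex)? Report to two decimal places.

OR_MH = Σ(aᵢdᵢ/nᵢ) / Σ(bᵢcᵢ/nᵢ), where nᵢ is the stratum total.
Stratum 1 (Women): n = 398; a·d/n = 58·169/398 = 24.6281; b·c/n = 140·31/398 = 10.9045
Stratum 2 (Men): n = 737; a·d/n = 97·344/737 = 45.2754; b·c/n = 263·33/737 = 11.7761
OR_MH = (24.6281 + 45.2754) / (10.9045 + 11.7761) = 69.9036 / 22.6806 = 3.08208

3.08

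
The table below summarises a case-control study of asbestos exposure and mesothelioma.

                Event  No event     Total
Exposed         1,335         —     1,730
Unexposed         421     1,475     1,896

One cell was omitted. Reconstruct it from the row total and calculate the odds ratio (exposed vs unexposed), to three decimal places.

The missing cell is in the exposed row: 1730 − 1335 = 395.
So a = 1335, b = 395, c = 421, d = 1475.
OR = (a·d)/(b·c) = (1335 × 1475) / (395 × 421) = 1969125 / 166295 = 11.84116

11.841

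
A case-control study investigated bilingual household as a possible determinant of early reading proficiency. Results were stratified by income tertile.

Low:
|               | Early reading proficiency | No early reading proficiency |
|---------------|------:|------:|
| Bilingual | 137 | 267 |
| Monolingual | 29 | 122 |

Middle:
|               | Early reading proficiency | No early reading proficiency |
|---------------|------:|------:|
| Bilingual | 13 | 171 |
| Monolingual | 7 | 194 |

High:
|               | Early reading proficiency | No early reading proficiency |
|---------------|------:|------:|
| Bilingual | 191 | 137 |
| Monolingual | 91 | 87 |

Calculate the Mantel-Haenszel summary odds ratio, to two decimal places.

1.67

OR_MH = Σ(aᵢdᵢ/nᵢ) / Σ(bᵢcᵢ/nᵢ), where nᵢ is the stratum total.
Stratum 1 (Low): n = 555; a·d/n = 137·122/555 = 30.1153; b·c/n = 267·29/555 = 13.9514
Stratum 2 (Middle): n = 385; a·d/n = 13·194/385 = 6.5506; b·c/n = 171·7/385 = 3.1091
Stratum 3 (High): n = 506; a·d/n = 191·87/506 = 32.8399; b·c/n = 137·91/506 = 24.6383
OR_MH = (30.1153 + 6.5506 + 32.8399) / (13.9514 + 3.1091 + 24.6383) = 69.5059 / 41.6988 = 1.66686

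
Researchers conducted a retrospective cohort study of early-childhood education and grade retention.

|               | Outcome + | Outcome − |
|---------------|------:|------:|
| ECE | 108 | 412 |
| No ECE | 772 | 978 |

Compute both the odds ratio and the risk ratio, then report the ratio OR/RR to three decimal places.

Cells: a = 108, b = 412, c = 772, d = 978.
OR = (108·978)/(412·772) = 105624/318064 = 0.33208
Risk in exposed = 108/520 = 0.20769; risk in unexposed = 772/1750 = 0.44114; RR = 0.47081
OR/RR = 0.33208 / 0.47081 = 0.70535
The outcome is not rare, so the OR lies further from 1 than the RR.

0.705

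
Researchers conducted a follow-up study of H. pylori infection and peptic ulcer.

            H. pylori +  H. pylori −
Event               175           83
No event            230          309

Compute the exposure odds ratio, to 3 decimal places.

Reading the table with exposure as columns: a = 175 (H. pylori +, case), b = 230 (H. pylori +, non-case), c = 83 (H. pylori −, case), d = 309.
OR = (a·d)/(b·c) = (175 × 309) / (230 × 83) = 54075 / 19090 = 2.83263
The odds of peptic ulcer are about 2.83 times as high in the h. pylori + group.

2.833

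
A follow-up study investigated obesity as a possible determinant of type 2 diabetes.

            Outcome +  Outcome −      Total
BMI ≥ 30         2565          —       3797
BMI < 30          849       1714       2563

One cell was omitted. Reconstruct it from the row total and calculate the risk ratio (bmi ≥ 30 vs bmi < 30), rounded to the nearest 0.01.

2.04

The missing cell is in the exposed row: 3797 − 2565 = 1232.
So a = 2565, b = 1232, c = 849, d = 1714.
RR = [a/(a+b)] / [c/(c+d)] = (2565/3797) / (849/2563) = 0.67553/0.33125 = 2.03933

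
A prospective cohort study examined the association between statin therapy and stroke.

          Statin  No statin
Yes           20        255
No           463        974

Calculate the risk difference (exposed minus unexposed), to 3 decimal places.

-0.166

Reading the table with exposure as columns: a = 20 (Statin, case), b = 463 (Statin, non-case), c = 255 (No statin, case), d = 974.
Risk in exposed = 20/483 = 0.041408; risk in unexposed = 255/1229 = 0.207486.
Risk difference = 0.041408 − 0.207486 = -0.166078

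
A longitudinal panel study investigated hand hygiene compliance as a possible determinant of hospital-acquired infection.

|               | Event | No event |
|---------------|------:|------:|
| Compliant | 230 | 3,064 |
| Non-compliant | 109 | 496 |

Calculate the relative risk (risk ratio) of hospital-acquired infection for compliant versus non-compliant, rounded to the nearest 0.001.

Cells: a = 230, b = 3064, c = 109, d = 496.
Risk in exposed = 230/3294 = 0.06982; risk in unexposed = 109/605 = 0.18017.
RR = 0.06982 / 0.18017 = 0.38755
The risk is 61% lower among the exposed than among the unexposed.

0.388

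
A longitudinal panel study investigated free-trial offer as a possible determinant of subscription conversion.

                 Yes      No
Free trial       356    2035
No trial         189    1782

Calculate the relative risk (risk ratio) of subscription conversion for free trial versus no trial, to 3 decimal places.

Cells: a = 356, b = 2035, c = 189, d = 1782.
Risk in exposed = 356/2391 = 0.14889; risk in unexposed = 189/1971 = 0.09589.
RR = 0.14889 / 0.09589 = 1.55273
The risk among the exposed is 1.55 times that among the unexposed.

1.553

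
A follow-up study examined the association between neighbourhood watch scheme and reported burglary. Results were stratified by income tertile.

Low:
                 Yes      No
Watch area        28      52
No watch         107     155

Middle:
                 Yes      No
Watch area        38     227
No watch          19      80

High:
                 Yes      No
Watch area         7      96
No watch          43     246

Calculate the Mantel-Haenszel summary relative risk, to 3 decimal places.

RR_MH = Σ(aᵢ·n₀ᵢ/nᵢ) / Σ(cᵢ·n₁ᵢ/nᵢ), with n₁ᵢ = aᵢ+bᵢ (exposed), n₀ᵢ = cᵢ+dᵢ (unexposed), nᵢ = n₁ᵢ+n₀ᵢ.
Stratum 1 (Low): n₁ = 80, n₀ = 262, n = 342; a·n₀/n = 28·262/342 = 21.4503; c·n₁/n = 107·80/342 = 25.0292
Stratum 2 (Middle): n₁ = 265, n₀ = 99, n = 364; a·n₀/n = 38·99/364 = 10.3352; c·n₁/n = 19·265/364 = 13.8324
Stratum 3 (High): n₁ = 103, n₀ = 289, n = 392; a·n₀/n = 7·289/392 = 5.1607; c·n₁/n = 43·103/392 = 11.2985
RR_MH = (21.4503 + 10.3352 + 5.1607) / (25.0292 + 13.8324 + 11.2985) = 36.9462 / 50.1601 = 0.73656

0.737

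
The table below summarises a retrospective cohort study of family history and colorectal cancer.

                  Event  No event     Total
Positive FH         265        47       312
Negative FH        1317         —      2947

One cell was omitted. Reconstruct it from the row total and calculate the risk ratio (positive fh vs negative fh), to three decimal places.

1.901

The missing cell is in the unexposed row: 2947 − 1317 = 1630.
So a = 265, b = 47, c = 1317, d = 1630.
RR = [a/(a+b)] / [c/(c+d)] = (265/312) / (1317/2947) = 0.84936/0.44690 = 1.90058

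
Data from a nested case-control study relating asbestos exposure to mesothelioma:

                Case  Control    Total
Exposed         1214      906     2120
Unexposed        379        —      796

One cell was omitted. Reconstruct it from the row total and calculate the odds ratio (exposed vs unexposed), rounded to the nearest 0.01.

The missing cell is in the unexposed row: 796 − 379 = 417.
So a = 1214, b = 906, c = 379, d = 417.
OR = (a·d)/(b·c) = (1214 × 417) / (906 × 379) = 506238 / 343374 = 1.47430

1.47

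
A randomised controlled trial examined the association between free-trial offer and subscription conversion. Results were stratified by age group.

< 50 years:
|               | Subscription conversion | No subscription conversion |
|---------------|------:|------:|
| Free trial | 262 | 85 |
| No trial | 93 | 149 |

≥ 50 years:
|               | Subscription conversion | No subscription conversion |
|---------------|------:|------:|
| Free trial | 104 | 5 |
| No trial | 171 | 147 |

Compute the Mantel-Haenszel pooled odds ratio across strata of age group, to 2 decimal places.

OR_MH = Σ(aᵢdᵢ/nᵢ) / Σ(bᵢcᵢ/nᵢ), where nᵢ is the stratum total.
Stratum 1 (< 50 years): n = 589; a·d/n = 262·149/589 = 66.2784; b·c/n = 85·93/589 = 13.4211
Stratum 2 (≥ 50 years): n = 427; a·d/n = 104·147/427 = 35.8033; b·c/n = 5·171/427 = 2.0023
OR_MH = (66.2784 + 35.8033) / (13.4211 + 2.0023) = 102.0817 / 15.4234 = 6.61863

6.62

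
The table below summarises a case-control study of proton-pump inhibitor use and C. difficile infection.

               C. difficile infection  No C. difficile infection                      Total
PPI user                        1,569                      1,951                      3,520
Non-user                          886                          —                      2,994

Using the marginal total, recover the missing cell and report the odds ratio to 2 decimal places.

1.91

The missing cell is in the unexposed row: 2994 − 886 = 2108.
So a = 1569, b = 1951, c = 886, d = 2108.
OR = (a·d)/(b·c) = (1569 × 2108) / (1951 × 886) = 3307452 / 1728586 = 1.91339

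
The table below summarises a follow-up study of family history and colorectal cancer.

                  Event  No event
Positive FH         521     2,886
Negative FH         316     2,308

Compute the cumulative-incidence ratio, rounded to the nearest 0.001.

1.270

Cells: a = 521, b = 2886, c = 316, d = 2308.
Risk in exposed = 521/3407 = 0.15292; risk in unexposed = 316/2624 = 0.12043.
RR = 0.15292 / 0.12043 = 1.26982
The risk among the exposed is 1.27 times that among the unexposed.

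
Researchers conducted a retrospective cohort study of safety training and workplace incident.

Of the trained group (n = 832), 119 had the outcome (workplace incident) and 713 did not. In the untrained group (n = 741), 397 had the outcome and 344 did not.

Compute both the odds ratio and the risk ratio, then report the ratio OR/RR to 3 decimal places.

From the description: a = 119, b = 713, c = 397, d = 344.
OR = (119·344)/(713·397) = 40936/283061 = 0.14462
Risk in exposed = 119/832 = 0.14303; risk in unexposed = 397/741 = 0.53576; RR = 0.26696
OR/RR = 0.14462 / 0.26696 = 0.54172
The outcome is not rare, so the OR lies further from 1 than the RR.

0.542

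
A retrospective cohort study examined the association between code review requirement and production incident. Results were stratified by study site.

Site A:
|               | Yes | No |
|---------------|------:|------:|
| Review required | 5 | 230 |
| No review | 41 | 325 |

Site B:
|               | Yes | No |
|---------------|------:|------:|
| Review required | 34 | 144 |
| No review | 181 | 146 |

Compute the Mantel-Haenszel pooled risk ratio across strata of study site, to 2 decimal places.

RR_MH = Σ(aᵢ·n₀ᵢ/nᵢ) / Σ(cᵢ·n₁ᵢ/nᵢ), with n₁ᵢ = aᵢ+bᵢ (exposed), n₀ᵢ = cᵢ+dᵢ (unexposed), nᵢ = n₁ᵢ+n₀ᵢ.
Stratum 1 (Site A): n₁ = 235, n₀ = 366, n = 601; a·n₀/n = 5·366/601 = 3.0449; c·n₁/n = 41·235/601 = 16.0316
Stratum 2 (Site B): n₁ = 178, n₀ = 327, n = 505; a·n₀/n = 34·327/505 = 22.0158; c·n₁/n = 181·178/505 = 63.7980
RR_MH = (3.0449 + 22.0158) / (16.0316 + 63.7980) = 25.0608 / 79.8296 = 0.31393

0.31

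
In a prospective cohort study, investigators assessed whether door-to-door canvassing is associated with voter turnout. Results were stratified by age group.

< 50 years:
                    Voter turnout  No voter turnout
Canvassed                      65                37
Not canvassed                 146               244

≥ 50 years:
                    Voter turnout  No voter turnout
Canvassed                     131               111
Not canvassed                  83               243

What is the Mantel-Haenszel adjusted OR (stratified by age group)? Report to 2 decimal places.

OR_MH = Σ(aᵢdᵢ/nᵢ) / Σ(bᵢcᵢ/nᵢ), where nᵢ is the stratum total.
Stratum 1 (< 50 years): n = 492; a·d/n = 65·244/492 = 32.2358; b·c/n = 37·146/492 = 10.9797
Stratum 2 (≥ 50 years): n = 568; a·d/n = 131·243/568 = 56.0440; b·c/n = 111·83/568 = 16.2201
OR_MH = (32.2358 + 56.0440) / (10.9797 + 16.2201) = 88.2798 / 27.1997 = 3.24561

3.25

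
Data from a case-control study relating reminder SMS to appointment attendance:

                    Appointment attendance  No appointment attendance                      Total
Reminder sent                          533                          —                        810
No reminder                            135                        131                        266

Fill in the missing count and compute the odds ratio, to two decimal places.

The missing cell is in the exposed row: 810 − 533 = 277.
So a = 533, b = 277, c = 135, d = 131.
OR = (a·d)/(b·c) = (533 × 131) / (277 × 135) = 69823 / 37395 = 1.86717

1.87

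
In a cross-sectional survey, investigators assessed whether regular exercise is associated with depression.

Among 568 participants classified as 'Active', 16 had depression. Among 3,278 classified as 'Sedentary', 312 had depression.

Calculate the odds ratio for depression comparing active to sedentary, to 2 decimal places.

From the description: a = 16, b = 552, c = 312, d = 2966.
OR = (a·d)/(b·c) = (16 × 2966) / (552 × 312) = 47456 / 172224 = 0.27555
Exposure is associated with lower odds of depression (OR = 0.28 < 1).

0.28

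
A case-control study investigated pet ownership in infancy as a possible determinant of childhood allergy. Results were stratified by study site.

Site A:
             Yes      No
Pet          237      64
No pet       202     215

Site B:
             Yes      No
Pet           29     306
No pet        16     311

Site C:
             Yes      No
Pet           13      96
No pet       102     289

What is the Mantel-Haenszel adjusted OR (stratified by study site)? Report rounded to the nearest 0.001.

OR_MH = Σ(aᵢdᵢ/nᵢ) / Σ(bᵢcᵢ/nᵢ), where nᵢ is the stratum total.
Stratum 1 (Site A): n = 718; a·d/n = 237·215/718 = 70.9680; b·c/n = 64·202/718 = 18.0056
Stratum 2 (Site B): n = 662; a·d/n = 29·311/662 = 13.6239; b·c/n = 306·16/662 = 7.3958
Stratum 3 (Site C): n = 500; a·d/n = 13·289/500 = 7.5140; b·c/n = 96·102/500 = 19.5840
OR_MH = (70.9680 + 13.6239 + 7.5140) / (18.0056 + 7.3958 + 19.5840) = 92.1058 / 44.9853 = 2.04746

2.047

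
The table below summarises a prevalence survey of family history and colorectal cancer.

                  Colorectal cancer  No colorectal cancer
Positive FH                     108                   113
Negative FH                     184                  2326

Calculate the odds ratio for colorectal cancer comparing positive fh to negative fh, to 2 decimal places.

Cells: a = 108, b = 113, c = 184, d = 2326.
OR = (a·d)/(b·c) = (108 × 2326) / (113 × 184) = 251208 / 20792 = 12.08195
The odds of colorectal cancer are about 12.08 times as high in the positive fh group.

12.08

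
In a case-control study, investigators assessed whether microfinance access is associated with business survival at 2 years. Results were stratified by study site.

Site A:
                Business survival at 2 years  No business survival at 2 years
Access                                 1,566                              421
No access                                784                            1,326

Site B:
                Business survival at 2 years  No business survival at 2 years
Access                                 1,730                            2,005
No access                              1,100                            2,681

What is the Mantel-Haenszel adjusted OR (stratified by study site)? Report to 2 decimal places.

3.01

OR_MH = Σ(aᵢdᵢ/nᵢ) / Σ(bᵢcᵢ/nᵢ), where nᵢ is the stratum total.
Stratum 1 (Site A): n = 4097; a·d/n = 1566·1326/4097 = 506.8382; b·c/n = 421·784/4097 = 80.5624
Stratum 2 (Site B): n = 7516; a·d/n = 1730·2681/7516 = 617.1009; b·c/n = 2005·1100/7516 = 293.4407
OR_MH = (506.8382 + 617.1009) / (80.5624 + 293.4407) = 1123.9390 / 374.0030 = 3.00516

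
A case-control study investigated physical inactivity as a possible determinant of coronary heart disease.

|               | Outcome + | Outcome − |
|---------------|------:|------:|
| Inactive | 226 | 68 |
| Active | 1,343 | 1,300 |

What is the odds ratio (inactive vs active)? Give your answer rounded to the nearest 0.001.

Cells: a = 226, b = 68, c = 1343, d = 1300.
OR = (a·d)/(b·c) = (226 × 1300) / (68 × 1343) = 293800 / 91324 = 3.21712
The odds of coronary heart disease are about 3.22 times as high in the inactive group.

3.217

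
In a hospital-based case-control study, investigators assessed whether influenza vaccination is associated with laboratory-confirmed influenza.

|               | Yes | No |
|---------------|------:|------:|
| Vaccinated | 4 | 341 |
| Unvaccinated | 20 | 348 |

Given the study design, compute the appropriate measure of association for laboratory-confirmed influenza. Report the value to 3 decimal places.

Cells: a = 4, b = 341, c = 20, d = 348.
This is a hospital-based case-control study: participants were sampled on outcome status, so risks in the source population cannot be estimated directly — relative risk is not valid here. The odds ratio is the appropriate measure.
OR = (a·d)/(b·c) = (4 × 348) / (341 × 20) = 1392 / 6820 = 0.20411

0.204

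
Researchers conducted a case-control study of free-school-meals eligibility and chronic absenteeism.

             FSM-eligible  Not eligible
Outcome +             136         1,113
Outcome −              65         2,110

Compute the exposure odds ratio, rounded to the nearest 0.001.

Reading the table with exposure as columns: a = 136 (FSM-eligible, case), b = 65 (FSM-eligible, non-case), c = 1113 (Not eligible, case), d = 2110.
OR = (a·d)/(b·c) = (136 × 2110) / (65 × 1113) = 286960 / 72345 = 3.96655
The odds of chronic absenteeism are about 3.97 times as high in the fsm-eligible group.

3.967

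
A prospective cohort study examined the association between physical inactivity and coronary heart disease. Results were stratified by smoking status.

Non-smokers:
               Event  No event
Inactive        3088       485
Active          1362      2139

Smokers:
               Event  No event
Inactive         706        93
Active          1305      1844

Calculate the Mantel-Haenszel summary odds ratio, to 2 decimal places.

10.18

OR_MH = Σ(aᵢdᵢ/nᵢ) / Σ(bᵢcᵢ/nᵢ), where nᵢ is the stratum total.
Stratum 1 (Non-smokers): n = 7074; a·d/n = 3088·2139/7074 = 933.7337; b·c/n = 485·1362/7074 = 93.3800
Stratum 2 (Smokers): n = 3948; a·d/n = 706·1844/3948 = 329.7528; b·c/n = 93·1305/3948 = 30.7409
OR_MH = (933.7337 + 329.7528) / (93.3800 + 30.7409) = 1263.4865 / 124.1209 = 10.17948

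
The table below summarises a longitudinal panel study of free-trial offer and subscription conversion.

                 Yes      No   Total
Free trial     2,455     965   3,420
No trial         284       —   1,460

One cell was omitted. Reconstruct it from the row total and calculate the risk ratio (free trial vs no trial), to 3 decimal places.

3.690

The missing cell is in the unexposed row: 1460 − 284 = 1176.
So a = 2455, b = 965, c = 284, d = 1176.
RR = [a/(a+b)] / [c/(c+d)] = (2455/3420) / (284/1460) = 0.71784/0.19452 = 3.69028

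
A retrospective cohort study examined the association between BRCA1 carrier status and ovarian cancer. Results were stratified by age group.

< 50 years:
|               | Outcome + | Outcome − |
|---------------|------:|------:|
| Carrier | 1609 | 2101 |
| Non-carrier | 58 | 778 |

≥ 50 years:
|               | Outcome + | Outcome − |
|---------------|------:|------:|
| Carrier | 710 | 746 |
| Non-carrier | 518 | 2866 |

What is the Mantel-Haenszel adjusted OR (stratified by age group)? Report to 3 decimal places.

6.524

OR_MH = Σ(aᵢdᵢ/nᵢ) / Σ(bᵢcᵢ/nᵢ), where nᵢ is the stratum total.
Stratum 1 (< 50 years): n = 4546; a·d/n = 1609·778/4546 = 275.3634; b·c/n = 2101·58/4546 = 26.8055
Stratum 2 (≥ 50 years): n = 4840; a·d/n = 710·2866/4840 = 420.4256; b·c/n = 746·518/4840 = 79.8405
OR_MH = (275.3634 + 420.4256) / (26.8055 + 79.8405) = 695.7890 / 106.6460 = 6.52428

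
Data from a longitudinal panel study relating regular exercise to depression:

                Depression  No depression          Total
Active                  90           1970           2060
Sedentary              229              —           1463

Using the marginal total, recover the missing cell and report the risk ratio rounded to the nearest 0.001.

The missing cell is in the unexposed row: 1463 − 229 = 1234.
So a = 90, b = 1970, c = 229, d = 1234.
RR = [a/(a+b)] / [c/(c+d)] = (90/2060) / (229/1463) = 0.04369/0.15653 = 0.27912

0.279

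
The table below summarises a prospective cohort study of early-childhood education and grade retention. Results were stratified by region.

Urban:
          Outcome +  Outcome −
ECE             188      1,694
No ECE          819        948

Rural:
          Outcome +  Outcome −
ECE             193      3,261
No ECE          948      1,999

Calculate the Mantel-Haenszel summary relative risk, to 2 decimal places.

0.19

RR_MH = Σ(aᵢ·n₀ᵢ/nᵢ) / Σ(cᵢ·n₁ᵢ/nᵢ), with n₁ᵢ = aᵢ+bᵢ (exposed), n₀ᵢ = cᵢ+dᵢ (unexposed), nᵢ = n₁ᵢ+n₀ᵢ.
Stratum 1 (Urban): n₁ = 1882, n₀ = 1767, n = 3649; a·n₀/n = 188·1767/3649 = 91.0375; c·n₁/n = 819·1882/3649 = 422.4056
Stratum 2 (Rural): n₁ = 3454, n₀ = 2947, n = 6401; a·n₀/n = 193·2947/6401 = 88.8566; c·n₁/n = 948·3454/6401 = 511.5438
RR_MH = (91.0375 + 88.8566) / (422.4056 + 511.5438) = 179.8941 / 933.9494 = 0.19262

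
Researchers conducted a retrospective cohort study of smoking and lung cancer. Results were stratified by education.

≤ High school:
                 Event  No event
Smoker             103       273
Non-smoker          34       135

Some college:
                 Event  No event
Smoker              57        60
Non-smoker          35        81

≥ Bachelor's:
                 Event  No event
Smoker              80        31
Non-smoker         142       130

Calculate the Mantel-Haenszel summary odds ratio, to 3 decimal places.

1.931

OR_MH = Σ(aᵢdᵢ/nᵢ) / Σ(bᵢcᵢ/nᵢ), where nᵢ is the stratum total.
Stratum 1 (≤ High school): n = 545; a·d/n = 103·135/545 = 25.5138; b·c/n = 273·34/545 = 17.0312
Stratum 2 (Some college): n = 233; a·d/n = 57·81/233 = 19.8155; b·c/n = 60·35/233 = 9.0129
Stratum 3 (≥ Bachelor's): n = 383; a·d/n = 80·130/383 = 27.1540; b·c/n = 31·142/383 = 11.4935
OR_MH = (25.5138 + 19.8155 + 27.1540) / (17.0312 + 9.0129 + 11.4935) = 72.4833 / 37.5375 = 1.93095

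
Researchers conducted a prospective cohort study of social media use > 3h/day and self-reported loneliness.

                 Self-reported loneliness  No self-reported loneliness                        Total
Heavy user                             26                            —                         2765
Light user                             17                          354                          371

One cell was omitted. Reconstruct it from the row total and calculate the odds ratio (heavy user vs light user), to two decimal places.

0.20

The missing cell is in the exposed row: 2765 − 26 = 2739.
So a = 26, b = 2739, c = 17, d = 354.
OR = (a·d)/(b·c) = (26 × 354) / (2739 × 17) = 9204 / 46563 = 0.19767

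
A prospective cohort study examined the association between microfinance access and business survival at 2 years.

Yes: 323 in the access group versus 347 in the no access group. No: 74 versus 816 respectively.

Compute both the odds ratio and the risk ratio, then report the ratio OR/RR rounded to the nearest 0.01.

3.76

From the description: a = 323, b = 74, c = 347, d = 816.
OR = (323·816)/(74·347) = 263568/25678 = 10.26435
Risk in exposed = 323/397 = 0.81360; risk in unexposed = 347/1163 = 0.29837; RR = 2.72686
OR/RR = 10.26435 / 2.72686 = 3.76417
The outcome is not rare, so the OR lies further from 1 than the RR.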